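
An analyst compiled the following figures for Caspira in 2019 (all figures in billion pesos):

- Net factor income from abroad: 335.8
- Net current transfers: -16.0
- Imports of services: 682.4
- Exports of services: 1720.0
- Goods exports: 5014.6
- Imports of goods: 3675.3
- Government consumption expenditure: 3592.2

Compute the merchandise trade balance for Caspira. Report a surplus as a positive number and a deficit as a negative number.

1339.3

Goods balance = 5014.6 - 3675.3 = 1339.3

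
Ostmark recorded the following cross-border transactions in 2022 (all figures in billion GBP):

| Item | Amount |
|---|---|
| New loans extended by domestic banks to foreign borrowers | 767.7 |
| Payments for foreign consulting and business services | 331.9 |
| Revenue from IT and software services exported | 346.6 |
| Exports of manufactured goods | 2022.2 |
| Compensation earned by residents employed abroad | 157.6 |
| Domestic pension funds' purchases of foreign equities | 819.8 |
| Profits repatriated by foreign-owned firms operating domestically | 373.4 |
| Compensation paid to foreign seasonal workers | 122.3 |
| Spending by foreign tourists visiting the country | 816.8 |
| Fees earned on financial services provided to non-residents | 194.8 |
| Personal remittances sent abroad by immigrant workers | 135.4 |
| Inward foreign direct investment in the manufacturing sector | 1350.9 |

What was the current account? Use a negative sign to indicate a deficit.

2575.0

Goods: 2022.2
Services: 346.6 - 331.9 + 816.8 + 194.8 = 1026.3
Primary income: -373.4 + 157.6 - 122.3 = -338.1
Secondary income: -135.4
Current account = 2022.2 + 1026.3 + (-338.1) + (-135.4) = 2575.0
(Excluded from the current account — financial account: new loans extended by domestic banks to foreign borrowers 767.7, domestic pension funds' purchases of foreign equities 819.8, inward foreign direct investment in the manufacturing sector 1350.9.)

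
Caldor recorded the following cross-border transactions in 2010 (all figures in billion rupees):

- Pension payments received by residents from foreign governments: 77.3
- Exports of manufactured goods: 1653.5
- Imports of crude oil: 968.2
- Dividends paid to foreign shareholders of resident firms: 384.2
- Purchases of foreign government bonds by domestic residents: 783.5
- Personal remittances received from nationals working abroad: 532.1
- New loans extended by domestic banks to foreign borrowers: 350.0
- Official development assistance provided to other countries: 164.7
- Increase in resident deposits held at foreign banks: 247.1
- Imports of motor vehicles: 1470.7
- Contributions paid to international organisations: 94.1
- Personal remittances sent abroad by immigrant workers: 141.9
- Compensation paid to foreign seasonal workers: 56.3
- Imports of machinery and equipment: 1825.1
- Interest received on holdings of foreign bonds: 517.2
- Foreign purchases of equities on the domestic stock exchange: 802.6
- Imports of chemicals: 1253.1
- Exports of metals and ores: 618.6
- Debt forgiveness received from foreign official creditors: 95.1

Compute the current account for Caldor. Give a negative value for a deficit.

-2959.6

Goods: 618.6 - 968.2 - 1825.1 + 1653.5 - 1253.1 - 1470.7 = -3245.0
Primary income: 517.2 - 384.2 - 56.3 = 76.7
Secondary income: -164.7 + 532.1 + 77.3 - 94.1 - 141.9 = 208.7
Current account = (-3245.0) + 76.7 + 208.7 = -2959.6
(Excluded from the current account — financial account: purchases of foreign government bonds by domestic residents 783.5, new loans extended by domestic banks to foreign borrowers 350.0, increase in resident deposits held at foreign banks 247.1, foreign purchases of equities on the domestic stock exchange 802.6; capital account: debt forgiveness received from foreign official creditors 95.1.)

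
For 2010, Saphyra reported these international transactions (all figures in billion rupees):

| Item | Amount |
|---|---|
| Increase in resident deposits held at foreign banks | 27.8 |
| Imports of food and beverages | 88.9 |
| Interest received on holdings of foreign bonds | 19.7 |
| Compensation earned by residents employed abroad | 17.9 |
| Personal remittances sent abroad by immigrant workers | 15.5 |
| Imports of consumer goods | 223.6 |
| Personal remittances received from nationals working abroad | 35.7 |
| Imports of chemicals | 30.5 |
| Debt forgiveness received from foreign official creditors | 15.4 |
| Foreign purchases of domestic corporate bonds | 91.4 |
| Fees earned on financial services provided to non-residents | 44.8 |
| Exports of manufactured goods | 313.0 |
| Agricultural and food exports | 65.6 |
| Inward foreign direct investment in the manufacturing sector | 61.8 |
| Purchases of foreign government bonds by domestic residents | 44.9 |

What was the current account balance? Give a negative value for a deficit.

138.2

Goods: 65.6 - 223.6 - 88.9 + 313.0 - 30.5 = 35.6
Services: 44.8
Primary income: 19.7 + 17.9 = 37.6
Secondary income: 35.7 - 15.5 = 20.2
Current account = 35.6 + 44.8 + 37.6 + 20.2 = 138.2
(Excluded from the current account — financial account: increase in resident deposits held at foreign banks 27.8, foreign purchases of domestic corporate bonds 91.4, inward foreign direct investment in the manufacturing sector 61.8, purchases of foreign government bonds by domestic residents 44.9; capital account: debt forgiveness received from foreign official creditors 15.4.)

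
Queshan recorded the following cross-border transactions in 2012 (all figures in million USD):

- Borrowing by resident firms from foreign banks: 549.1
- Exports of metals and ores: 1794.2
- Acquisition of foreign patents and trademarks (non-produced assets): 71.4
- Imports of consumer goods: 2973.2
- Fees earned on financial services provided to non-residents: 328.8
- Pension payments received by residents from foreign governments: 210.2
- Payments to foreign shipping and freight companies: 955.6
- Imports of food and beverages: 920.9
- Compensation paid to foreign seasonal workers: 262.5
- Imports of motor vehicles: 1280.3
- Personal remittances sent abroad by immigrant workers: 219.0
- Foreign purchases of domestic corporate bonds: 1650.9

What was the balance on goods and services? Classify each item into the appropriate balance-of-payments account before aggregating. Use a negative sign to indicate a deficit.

-4007.0

Goods: -920.9 - 2973.2 + 1794.2 - 1280.3 = -3380.2
Services: 328.8 - 955.6 = -626.8
Trade balance = -3380.2 + (-626.8) = -4007.0
(Excluded from the trade balance — financial account: borrowing by resident firms from foreign banks 549.1, foreign purchases of domestic corporate bonds 1650.9; capital account: acquisition of foreign patents and trademarks (non-produced assets) 71.4; secondary income: pension payments received by residents from foreign governments 210.2, personal remittances sent abroad by immigrant workers 219.0; primary income: compensation paid to foreign seasonal workers 262.5.)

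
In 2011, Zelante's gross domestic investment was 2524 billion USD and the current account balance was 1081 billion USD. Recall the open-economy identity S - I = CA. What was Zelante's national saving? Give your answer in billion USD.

S - I = CA (net lending to the rest of the world).
S = I + CA = 2524 + 1081 = 3605

3605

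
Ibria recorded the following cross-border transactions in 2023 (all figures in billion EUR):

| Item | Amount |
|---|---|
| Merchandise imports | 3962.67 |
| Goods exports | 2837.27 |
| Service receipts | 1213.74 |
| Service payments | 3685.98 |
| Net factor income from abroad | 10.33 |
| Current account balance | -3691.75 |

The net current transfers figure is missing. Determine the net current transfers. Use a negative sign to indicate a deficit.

Current account = goods balance + services balance + net primary income + net secondary income
Sum of the known components = -3587.31
Net current transfers = CA - (known components) = -3691.75 - (-3587.31) = -104.44

-104.44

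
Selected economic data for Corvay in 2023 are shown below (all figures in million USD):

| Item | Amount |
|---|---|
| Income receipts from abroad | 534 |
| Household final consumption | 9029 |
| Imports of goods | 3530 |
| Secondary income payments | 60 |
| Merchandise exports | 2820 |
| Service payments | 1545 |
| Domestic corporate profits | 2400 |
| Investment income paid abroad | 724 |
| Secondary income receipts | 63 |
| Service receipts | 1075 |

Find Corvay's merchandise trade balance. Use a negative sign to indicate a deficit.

Goods balance = 2820 - 3530 = -710

-710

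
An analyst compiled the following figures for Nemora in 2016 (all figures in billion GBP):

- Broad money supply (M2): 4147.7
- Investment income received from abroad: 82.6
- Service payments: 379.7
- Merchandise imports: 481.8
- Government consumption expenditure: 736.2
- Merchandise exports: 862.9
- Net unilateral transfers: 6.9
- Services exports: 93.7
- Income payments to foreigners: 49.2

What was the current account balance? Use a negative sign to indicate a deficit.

Goods balance = 862.9 - 481.8 = 381.1
Services balance = 93.7 - 379.7 = -286.0
Trade balance (goods + services) = 381.1 + (-286.0) = 95.1
Net primary income = 82.6 - 49.2 = 33.4
Net secondary income = 6.9
Current account = 95.1 + 33.4 + 6.9 = 135.4

135.4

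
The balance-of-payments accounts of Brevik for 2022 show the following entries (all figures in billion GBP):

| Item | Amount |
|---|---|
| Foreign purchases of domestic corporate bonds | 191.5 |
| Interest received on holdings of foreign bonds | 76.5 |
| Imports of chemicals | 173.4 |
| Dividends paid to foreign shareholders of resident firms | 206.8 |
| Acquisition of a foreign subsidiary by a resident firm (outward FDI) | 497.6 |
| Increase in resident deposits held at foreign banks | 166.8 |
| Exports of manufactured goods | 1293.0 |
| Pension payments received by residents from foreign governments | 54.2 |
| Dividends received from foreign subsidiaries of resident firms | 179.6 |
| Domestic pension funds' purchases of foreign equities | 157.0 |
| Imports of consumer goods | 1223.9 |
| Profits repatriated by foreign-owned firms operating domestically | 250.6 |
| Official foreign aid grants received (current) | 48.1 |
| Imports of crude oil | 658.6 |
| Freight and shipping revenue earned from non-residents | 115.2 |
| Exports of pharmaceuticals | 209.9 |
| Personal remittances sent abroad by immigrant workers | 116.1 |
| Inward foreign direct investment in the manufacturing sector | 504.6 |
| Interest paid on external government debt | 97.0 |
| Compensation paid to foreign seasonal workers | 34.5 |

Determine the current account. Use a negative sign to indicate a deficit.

Goods: -1223.9 - 658.6 - 173.4 + 209.9 + 1293.0 = -553.0
Services: 115.2
Primary income: 76.5 - 206.8 - 97.0 - 34.5 - 250.6 + 179.6 = -332.8
Secondary income: 54.2 + 48.1 - 116.1 = -13.8
Current account = (-553.0) + 115.2 + (-332.8) + (-13.8) = -784.4
(Excluded from the current account — financial account: foreign purchases of domestic corporate bonds 191.5, acquisition of a foreign subsidiary by a resident firm (outward FDI) 497.6, increase in resident deposits held at foreign banks 166.8, domestic pension funds' purchases of foreign equities 157.0, inward foreign direct investment in the manufacturing sector 504.6.)

-784.4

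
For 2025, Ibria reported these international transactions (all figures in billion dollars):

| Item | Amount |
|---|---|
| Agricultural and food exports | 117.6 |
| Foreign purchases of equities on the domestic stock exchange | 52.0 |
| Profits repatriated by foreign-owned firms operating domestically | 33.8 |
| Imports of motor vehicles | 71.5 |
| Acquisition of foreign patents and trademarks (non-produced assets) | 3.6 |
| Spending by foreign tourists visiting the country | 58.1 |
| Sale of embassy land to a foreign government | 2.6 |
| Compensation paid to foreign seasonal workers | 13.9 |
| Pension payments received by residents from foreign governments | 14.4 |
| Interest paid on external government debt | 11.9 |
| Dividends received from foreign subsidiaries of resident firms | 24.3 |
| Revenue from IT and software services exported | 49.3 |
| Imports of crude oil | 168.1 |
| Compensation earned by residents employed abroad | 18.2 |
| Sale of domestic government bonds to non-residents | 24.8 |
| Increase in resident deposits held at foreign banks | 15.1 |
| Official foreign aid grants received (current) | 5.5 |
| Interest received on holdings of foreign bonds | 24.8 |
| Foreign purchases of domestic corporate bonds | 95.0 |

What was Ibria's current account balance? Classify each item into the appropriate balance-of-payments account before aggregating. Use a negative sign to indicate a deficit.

Goods: -168.1 + 117.6 - 71.5 = -122.0
Services: 49.3 + 58.1 = 107.4
Primary income: 24.8 - 33.8 - 13.9 - 11.9 + 18.2 + 24.3 = 7.7
Secondary income: 14.4 + 5.5 = 19.9
Current account = (-122.0) + 107.4 + 7.7 + 19.9 = 13.0
(Excluded from the current account — financial account: foreign purchases of equities on the domestic stock exchange 52.0, sale of domestic government bonds to non-residents 24.8, increase in resident deposits held at foreign banks 15.1, foreign purchases of domestic corporate bonds 95.0; capital account: acquisition of foreign patents and trademarks (non-produced assets) 3.6, sale of embassy land to a foreign government 2.6.)

13.0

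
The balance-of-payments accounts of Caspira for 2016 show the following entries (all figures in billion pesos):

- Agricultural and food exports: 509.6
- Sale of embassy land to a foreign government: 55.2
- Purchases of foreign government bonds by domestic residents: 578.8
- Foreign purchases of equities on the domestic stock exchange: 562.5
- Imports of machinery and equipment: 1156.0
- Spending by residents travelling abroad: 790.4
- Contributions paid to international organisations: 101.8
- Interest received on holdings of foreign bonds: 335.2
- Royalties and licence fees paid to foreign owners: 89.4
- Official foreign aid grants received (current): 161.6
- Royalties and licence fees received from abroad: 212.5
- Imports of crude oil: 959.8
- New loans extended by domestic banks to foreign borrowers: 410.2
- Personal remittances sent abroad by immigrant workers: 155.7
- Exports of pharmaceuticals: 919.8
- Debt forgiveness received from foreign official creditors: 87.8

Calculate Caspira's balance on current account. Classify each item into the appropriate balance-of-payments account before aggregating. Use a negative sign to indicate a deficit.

-1114.4

Goods: -959.8 - 1156.0 + 919.8 + 509.6 = -686.4
Services: 212.5 - 89.4 - 790.4 = -667.3
Primary income: 335.2
Secondary income: 161.6 - 101.8 - 155.7 = -95.9
Current account = (-686.4) + (-667.3) + 335.2 + (-95.9) = -1114.4
(Excluded from the current account — capital account: sale of embassy land to a foreign government 55.2, debt forgiveness received from foreign official creditors 87.8; financial account: purchases of foreign government bonds by domestic residents 578.8, foreign purchases of equities on the domestic stock exchange 562.5, new loans extended by domestic banks to foreign borrowers 410.2.)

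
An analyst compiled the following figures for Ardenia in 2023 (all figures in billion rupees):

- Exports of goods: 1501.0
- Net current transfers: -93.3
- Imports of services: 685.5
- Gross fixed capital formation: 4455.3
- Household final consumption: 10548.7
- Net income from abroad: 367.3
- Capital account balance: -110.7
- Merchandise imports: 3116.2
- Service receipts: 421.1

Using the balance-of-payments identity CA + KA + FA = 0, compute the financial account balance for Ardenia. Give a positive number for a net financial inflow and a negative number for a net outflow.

1716.3

Goods balance = 1501.0 - 3116.2 = -1615.2
Services balance = 421.1 - 685.5 = -264.4
Trade balance (goods + services) = -1615.2 + (-264.4) = -1879.6
Net primary income = 367.3
Net secondary income = -93.3
Current account = -1879.6 + 367.3 + (-93.3) = -1605.6
Financial account = -(-1605.6 + (-110.7)) = 1716.3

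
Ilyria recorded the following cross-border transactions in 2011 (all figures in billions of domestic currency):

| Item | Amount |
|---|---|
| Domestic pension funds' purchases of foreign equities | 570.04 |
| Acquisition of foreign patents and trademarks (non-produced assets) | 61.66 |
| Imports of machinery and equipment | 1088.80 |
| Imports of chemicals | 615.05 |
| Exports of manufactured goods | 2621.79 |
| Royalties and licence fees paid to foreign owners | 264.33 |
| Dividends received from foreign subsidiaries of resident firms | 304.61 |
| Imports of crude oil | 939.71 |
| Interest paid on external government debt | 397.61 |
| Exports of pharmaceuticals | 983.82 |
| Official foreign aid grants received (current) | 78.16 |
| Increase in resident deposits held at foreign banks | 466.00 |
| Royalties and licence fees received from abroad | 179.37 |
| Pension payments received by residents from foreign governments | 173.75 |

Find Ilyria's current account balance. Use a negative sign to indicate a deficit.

1036.00

Goods: 983.82 - 615.05 + 2621.79 - 1088.80 - 939.71 = 962.05
Services: 179.37 - 264.33 = -84.96
Primary income: -397.61 + 304.61 = -93.00
Secondary income: 78.16 + 173.75 = 251.91
Current account = 962.05 + (-84.96) + (-93.00) + 251.91 = 1036.00
(Excluded from the current account — financial account: domestic pension funds' purchases of foreign equities 570.04, increase in resident deposits held at foreign banks 466.00; capital account: acquisition of foreign patents and trademarks (non-produced assets) 61.66.)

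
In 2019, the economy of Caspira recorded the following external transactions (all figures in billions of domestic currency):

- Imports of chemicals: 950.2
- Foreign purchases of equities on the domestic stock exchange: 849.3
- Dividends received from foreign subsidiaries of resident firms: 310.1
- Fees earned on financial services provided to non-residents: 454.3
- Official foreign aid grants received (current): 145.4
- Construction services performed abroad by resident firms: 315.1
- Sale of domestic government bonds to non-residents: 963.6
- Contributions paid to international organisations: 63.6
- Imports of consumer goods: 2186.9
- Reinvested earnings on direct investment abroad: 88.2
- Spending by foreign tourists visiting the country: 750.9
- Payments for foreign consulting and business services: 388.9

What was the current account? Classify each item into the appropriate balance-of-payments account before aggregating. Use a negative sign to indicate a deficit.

Goods: -2186.9 - 950.2 = -3137.1
Services: 315.1 - 388.9 + 750.9 + 454.3 = 1131.4
Primary income: 88.2 + 310.1 = 398.3
Secondary income: 145.4 - 63.6 = 81.8
Current account = (-3137.1) + 1131.4 + 398.3 + 81.8 = -1525.6
(Excluded from the current account — financial account: foreign purchases of equities on the domestic stock exchange 849.3, sale of domestic government bonds to non-residents 963.6.)

-1525.6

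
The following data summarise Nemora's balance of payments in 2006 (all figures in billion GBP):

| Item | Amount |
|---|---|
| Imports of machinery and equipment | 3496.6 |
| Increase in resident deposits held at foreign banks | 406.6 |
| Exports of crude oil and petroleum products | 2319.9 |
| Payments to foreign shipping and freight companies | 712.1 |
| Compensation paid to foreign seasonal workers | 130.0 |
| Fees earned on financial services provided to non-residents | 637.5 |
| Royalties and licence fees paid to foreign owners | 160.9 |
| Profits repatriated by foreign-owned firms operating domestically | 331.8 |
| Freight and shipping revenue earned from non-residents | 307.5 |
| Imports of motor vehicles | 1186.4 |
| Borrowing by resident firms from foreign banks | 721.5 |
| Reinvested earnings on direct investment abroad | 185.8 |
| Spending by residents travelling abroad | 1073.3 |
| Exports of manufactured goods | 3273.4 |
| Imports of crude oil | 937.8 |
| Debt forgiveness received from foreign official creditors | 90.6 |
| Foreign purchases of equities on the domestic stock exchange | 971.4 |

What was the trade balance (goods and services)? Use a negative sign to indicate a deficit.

Goods: 3273.4 - 3496.6 - 1186.4 + 2319.9 - 937.8 = -27.5
Services: -712.1 + 637.5 - 160.9 + 307.5 - 1073.3 = -1001.3
Trade balance = -27.5 + (-1001.3) = -1028.8
(Excluded from the trade balance — financial account: increase in resident deposits held at foreign banks 406.6, borrowing by resident firms from foreign banks 721.5, foreign purchases of equities on the domestic stock exchange 971.4; primary income: compensation paid to foreign seasonal workers 130.0, profits repatriated by foreign-owned firms operating domestically 331.8, reinvested earnings on direct investment abroad 185.8; capital account: debt forgiveness received from foreign official creditors 90.6.)

-1028.8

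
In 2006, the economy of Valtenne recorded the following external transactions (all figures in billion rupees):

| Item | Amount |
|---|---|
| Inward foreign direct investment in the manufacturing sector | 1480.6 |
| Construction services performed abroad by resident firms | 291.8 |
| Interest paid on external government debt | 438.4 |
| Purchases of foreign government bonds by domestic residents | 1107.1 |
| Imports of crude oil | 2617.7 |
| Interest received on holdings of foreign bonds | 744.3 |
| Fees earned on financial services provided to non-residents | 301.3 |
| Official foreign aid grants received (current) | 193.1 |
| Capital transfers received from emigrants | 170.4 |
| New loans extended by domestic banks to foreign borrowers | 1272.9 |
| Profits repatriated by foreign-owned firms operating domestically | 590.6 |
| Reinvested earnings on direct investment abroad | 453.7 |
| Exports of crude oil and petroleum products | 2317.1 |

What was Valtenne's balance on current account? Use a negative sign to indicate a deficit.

654.6

Goods: 2317.1 - 2617.7 = -300.6
Services: 301.3 + 291.8 = 593.1
Primary income: 453.7 - 590.6 - 438.4 + 744.3 = 169.0
Secondary income: 193.1
Current account = (-300.6) + 593.1 + 169.0 + 193.1 = 654.6
(Excluded from the current account — financial account: inward foreign direct investment in the manufacturing sector 1480.6, purchases of foreign government bonds by domestic residents 1107.1, new loans extended by domestic banks to foreign borrowers 1272.9; capital account: capital transfers received from emigrants 170.4.)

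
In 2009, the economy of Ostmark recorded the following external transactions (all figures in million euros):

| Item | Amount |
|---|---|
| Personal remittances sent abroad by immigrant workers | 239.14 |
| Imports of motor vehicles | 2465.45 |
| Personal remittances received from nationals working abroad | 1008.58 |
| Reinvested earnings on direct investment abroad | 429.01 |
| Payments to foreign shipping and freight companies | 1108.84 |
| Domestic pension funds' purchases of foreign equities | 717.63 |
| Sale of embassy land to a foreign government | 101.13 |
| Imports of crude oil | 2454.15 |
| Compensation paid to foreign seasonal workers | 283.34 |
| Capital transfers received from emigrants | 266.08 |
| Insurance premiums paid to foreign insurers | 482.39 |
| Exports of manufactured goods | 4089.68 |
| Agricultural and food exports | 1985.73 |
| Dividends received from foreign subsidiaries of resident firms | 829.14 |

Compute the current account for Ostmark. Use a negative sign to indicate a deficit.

Goods: -2465.45 - 2454.15 + 1985.73 + 4089.68 = 1155.81
Services: -1108.84 - 482.39 = -1591.23
Primary income: 829.14 + 429.01 - 283.34 = 974.81
Secondary income: 1008.58 - 239.14 = 769.44
Current account = 1155.81 + (-1591.23) + 974.81 + 769.44 = 1308.83
(Excluded from the current account — financial account: domestic pension funds' purchases of foreign equities 717.63; capital account: sale of embassy land to a foreign government 101.13, capital transfers received from emigrants 266.08.)

1308.83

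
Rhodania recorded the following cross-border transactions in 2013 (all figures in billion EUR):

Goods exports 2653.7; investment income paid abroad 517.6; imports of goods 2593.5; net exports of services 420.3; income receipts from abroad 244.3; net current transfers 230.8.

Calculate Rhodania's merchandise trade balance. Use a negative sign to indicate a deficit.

Goods balance = 2653.7 - 2593.5 = 60.2

60.2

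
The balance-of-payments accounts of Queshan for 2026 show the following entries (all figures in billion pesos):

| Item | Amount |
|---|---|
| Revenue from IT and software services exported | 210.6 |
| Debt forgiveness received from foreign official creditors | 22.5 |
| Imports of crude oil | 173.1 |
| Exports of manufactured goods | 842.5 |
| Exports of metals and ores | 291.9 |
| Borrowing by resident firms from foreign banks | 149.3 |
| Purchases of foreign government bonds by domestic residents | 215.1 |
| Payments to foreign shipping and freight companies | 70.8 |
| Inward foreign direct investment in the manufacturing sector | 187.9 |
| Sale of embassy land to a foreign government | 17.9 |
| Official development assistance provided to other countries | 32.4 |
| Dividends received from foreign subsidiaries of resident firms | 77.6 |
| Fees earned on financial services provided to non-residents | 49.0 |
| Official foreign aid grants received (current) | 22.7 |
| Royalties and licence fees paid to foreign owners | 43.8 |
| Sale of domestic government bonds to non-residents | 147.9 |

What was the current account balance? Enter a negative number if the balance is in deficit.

1174.2

Goods: -173.1 + 842.5 + 291.9 = 961.3
Services: 49.0 - 70.8 - 43.8 + 210.6 = 145.0
Primary income: 77.6
Secondary income: 22.7 - 32.4 = -9.7
Current account = 961.3 + 145.0 + 77.6 + (-9.7) = 1174.2
(Excluded from the current account — capital account: debt forgiveness received from foreign official creditors 22.5, sale of embassy land to a foreign government 17.9; financial account: borrowing by resident firms from foreign banks 149.3, purchases of foreign government bonds by domestic residents 215.1, inward foreign direct investment in the manufacturing sector 187.9, sale of domestic government bonds to non-residents 147.9.)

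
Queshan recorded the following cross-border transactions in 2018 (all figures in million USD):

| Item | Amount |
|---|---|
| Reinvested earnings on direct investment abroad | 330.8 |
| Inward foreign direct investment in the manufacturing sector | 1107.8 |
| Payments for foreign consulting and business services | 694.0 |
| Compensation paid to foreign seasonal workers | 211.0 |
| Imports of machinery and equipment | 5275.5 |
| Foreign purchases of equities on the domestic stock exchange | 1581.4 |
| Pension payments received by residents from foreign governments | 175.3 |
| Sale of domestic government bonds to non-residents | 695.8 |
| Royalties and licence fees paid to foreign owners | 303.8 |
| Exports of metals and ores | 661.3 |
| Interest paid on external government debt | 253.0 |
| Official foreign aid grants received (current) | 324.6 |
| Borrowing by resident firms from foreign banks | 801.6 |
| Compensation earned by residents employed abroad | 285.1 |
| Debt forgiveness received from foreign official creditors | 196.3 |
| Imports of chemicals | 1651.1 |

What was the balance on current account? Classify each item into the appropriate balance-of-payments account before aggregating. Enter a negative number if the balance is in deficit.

-6611.3

Goods: 661.3 - 1651.1 - 5275.5 = -6265.3
Services: -694.0 - 303.8 = -997.8
Primary income: -211.0 - 253.0 + 330.8 + 285.1 = 151.9
Secondary income: 175.3 + 324.6 = 499.9
Current account = (-6265.3) + (-997.8) + 151.9 + 499.9 = -6611.3
(Excluded from the current account — financial account: inward foreign direct investment in the manufacturing sector 1107.8, foreign purchases of equities on the domestic stock exchange 1581.4, sale of domestic government bonds to non-residents 695.8, borrowing by resident firms from foreign banks 801.6; capital account: debt forgiveness received from foreign official creditors 196.3.)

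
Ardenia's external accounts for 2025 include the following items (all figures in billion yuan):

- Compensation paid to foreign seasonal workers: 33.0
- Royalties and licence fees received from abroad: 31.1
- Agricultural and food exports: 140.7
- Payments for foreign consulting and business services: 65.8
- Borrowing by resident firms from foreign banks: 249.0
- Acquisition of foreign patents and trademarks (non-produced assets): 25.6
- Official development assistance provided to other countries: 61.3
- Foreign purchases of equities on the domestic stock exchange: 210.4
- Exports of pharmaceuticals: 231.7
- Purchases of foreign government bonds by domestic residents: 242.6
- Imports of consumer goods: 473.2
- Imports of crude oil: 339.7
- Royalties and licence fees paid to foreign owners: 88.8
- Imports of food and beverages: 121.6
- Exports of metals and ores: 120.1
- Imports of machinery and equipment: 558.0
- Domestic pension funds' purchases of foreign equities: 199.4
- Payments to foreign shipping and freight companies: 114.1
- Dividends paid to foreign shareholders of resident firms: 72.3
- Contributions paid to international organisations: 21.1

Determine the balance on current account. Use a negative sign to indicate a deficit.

Goods: -473.2 - 121.6 - 558.0 + 120.1 + 231.7 + 140.7 - 339.7 = -1000.0
Services: -88.8 - 65.8 + 31.1 - 114.1 = -237.6
Primary income: -33.0 - 72.3 = -105.3
Secondary income: -61.3 - 21.1 = -82.4
Current account = (-1000.0) + (-237.6) + (-105.3) + (-82.4) = -1425.3
(Excluded from the current account — financial account: borrowing by resident firms from foreign banks 249.0, foreign purchases of equities on the domestic stock exchange 210.4, purchases of foreign government bonds by domestic residents 242.6, domestic pension funds' purchases of foreign equities 199.4; capital account: acquisition of foreign patents and trademarks (non-produced assets) 25.6.)

-1425.3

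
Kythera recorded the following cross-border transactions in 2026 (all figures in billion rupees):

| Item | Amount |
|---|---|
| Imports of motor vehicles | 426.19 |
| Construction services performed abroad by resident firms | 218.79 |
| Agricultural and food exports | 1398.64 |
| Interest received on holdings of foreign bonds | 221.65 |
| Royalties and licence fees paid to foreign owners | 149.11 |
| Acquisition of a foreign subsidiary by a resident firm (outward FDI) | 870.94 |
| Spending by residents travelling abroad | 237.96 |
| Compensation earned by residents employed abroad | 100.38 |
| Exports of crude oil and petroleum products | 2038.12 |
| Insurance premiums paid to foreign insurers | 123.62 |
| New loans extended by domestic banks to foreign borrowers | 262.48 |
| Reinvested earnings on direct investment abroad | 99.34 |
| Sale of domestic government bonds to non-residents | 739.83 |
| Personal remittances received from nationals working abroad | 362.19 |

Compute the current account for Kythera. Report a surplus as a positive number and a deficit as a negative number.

3502.23

Goods: 1398.64 + 2038.12 - 426.19 = 3010.57
Services: -149.11 - 237.96 + 218.79 - 123.62 = -291.90
Primary income: 100.38 + 99.34 + 221.65 = 421.37
Secondary income: 362.19
Current account = 3010.57 + (-291.90) + 421.37 + 362.19 = 3502.23
(Excluded from the current account — financial account: acquisition of a foreign subsidiary by a resident firm (outward FDI) 870.94, new loans extended by domestic banks to foreign borrowers 262.48, sale of domestic government bonds to non-residents 739.83.)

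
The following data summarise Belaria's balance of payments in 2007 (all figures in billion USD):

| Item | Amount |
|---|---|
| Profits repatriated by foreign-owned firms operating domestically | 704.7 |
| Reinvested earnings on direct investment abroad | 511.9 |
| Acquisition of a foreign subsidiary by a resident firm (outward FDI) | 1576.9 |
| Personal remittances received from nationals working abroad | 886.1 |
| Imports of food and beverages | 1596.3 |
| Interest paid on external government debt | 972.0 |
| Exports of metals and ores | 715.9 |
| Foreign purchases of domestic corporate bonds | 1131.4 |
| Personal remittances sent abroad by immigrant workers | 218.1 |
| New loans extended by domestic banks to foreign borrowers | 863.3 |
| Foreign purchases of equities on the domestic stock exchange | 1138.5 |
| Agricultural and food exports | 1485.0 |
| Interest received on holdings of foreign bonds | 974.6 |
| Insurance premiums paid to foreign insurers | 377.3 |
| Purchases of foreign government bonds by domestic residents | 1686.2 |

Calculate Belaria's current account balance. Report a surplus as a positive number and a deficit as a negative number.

705.1

Goods: 1485.0 + 715.9 - 1596.3 = 604.6
Services: -377.3
Primary income: 974.6 - 704.7 - 972.0 + 511.9 = -190.2
Secondary income: 886.1 - 218.1 = 668.0
Current account = 604.6 + (-377.3) + (-190.2) + 668.0 = 705.1
(Excluded from the current account — financial account: acquisition of a foreign subsidiary by a resident firm (outward FDI) 1576.9, foreign purchases of domestic corporate bonds 1131.4, new loans extended by domestic banks to foreign borrowers 863.3, foreign purchases of equities on the domestic stock exchange 1138.5, purchases of foreign government bonds by domestic residents 1686.2.)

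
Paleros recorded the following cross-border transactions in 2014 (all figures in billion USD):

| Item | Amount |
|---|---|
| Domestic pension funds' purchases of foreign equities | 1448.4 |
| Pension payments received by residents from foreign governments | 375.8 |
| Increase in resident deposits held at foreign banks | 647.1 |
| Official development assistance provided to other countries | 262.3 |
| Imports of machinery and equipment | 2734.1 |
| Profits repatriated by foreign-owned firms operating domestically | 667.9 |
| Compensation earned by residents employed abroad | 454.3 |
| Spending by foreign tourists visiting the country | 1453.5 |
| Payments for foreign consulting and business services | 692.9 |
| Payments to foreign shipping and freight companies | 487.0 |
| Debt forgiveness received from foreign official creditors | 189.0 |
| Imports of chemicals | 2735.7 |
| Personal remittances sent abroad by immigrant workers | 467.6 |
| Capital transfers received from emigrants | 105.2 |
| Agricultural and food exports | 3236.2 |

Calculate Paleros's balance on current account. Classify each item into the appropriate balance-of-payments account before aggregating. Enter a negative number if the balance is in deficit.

-2527.7

Goods: -2735.7 + 3236.2 - 2734.1 = -2233.6
Services: 1453.5 - 487.0 - 692.9 = 273.6
Primary income: 454.3 - 667.9 = -213.6
Secondary income: -262.3 + 375.8 - 467.6 = -354.1
Current account = (-2233.6) + 273.6 + (-213.6) + (-354.1) = -2527.7
(Excluded from the current account — financial account: domestic pension funds' purchases of foreign equities 1448.4, increase in resident deposits held at foreign banks 647.1; capital account: debt forgiveness received from foreign official creditors 189.0, capital transfers received from emigrants 105.2.)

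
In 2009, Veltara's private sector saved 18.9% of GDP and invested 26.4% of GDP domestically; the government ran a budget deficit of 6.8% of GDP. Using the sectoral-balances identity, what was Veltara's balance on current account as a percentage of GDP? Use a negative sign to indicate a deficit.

-14.3

By the sectoral-balances identity, CA = (S_private - I) + (T - G).
Private balance = 18.9 - 26.4 = -7.5
Government balance (T - G) = -6.8
CA = -7.5 + (-6.8) = -14.3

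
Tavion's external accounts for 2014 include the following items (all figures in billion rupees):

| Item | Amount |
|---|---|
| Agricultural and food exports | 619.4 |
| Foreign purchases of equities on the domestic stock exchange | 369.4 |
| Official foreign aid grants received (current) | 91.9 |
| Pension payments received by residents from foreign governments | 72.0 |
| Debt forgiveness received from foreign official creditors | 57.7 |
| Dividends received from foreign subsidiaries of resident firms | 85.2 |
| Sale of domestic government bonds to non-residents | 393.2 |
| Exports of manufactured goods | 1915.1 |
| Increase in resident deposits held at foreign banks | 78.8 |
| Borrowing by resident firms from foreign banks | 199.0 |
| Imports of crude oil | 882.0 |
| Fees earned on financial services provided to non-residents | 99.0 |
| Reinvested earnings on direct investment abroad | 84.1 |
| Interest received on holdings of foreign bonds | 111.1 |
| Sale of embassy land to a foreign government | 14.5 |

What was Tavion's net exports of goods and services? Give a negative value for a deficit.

Goods: -882.0 + 1915.1 + 619.4 = 1652.5
Services: 99.0
Trade balance = 1652.5 + 99.0 = 1751.5
(Excluded from the trade balance — financial account: foreign purchases of equities on the domestic stock exchange 369.4, sale of domestic government bonds to non-residents 393.2, increase in resident deposits held at foreign banks 78.8, borrowing by resident firms from foreign banks 199.0; secondary income: official foreign aid grants received (current) 91.9, pension payments received by residents from foreign governments 72.0; capital account: debt forgiveness received from foreign official creditors 57.7, sale of embassy land to a foreign government 14.5; primary income: dividends received from foreign subsidiaries of resident firms 85.2, reinvested earnings on direct investment abroad 84.1, interest received on holdings of foreign bonds 111.1.)

1751.5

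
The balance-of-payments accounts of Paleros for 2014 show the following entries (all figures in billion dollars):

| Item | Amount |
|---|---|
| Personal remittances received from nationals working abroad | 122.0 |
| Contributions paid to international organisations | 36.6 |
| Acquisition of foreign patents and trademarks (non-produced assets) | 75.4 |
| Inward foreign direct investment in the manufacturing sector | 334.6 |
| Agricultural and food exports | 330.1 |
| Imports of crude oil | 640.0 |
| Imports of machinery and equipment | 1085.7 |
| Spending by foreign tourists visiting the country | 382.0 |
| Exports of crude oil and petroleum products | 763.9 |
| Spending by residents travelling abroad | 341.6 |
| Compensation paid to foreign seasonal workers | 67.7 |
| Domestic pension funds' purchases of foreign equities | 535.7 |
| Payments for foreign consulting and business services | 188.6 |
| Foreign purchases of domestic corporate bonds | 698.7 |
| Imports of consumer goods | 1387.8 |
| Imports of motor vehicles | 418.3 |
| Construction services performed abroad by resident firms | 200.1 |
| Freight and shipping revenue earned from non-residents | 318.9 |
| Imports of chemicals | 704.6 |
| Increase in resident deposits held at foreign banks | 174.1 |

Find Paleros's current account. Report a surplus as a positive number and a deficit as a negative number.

-2753.9

Goods: -418.3 + 763.9 - 1387.8 - 640.0 + 330.1 - 704.6 - 1085.7 = -3142.4
Services: 382.0 + 200.1 - 341.6 + 318.9 - 188.6 = 370.8
Primary income: -67.7
Secondary income: -36.6 + 122.0 = 85.4
Current account = (-3142.4) + 370.8 + (-67.7) + 85.4 = -2753.9
(Excluded from the current account — capital account: acquisition of foreign patents and trademarks (non-produced assets) 75.4; financial account: inward foreign direct investment in the manufacturing sector 334.6, domestic pension funds' purchases of foreign equities 535.7, foreign purchases of domestic corporate bonds 698.7, increase in resident deposits held at foreign banks 174.1.)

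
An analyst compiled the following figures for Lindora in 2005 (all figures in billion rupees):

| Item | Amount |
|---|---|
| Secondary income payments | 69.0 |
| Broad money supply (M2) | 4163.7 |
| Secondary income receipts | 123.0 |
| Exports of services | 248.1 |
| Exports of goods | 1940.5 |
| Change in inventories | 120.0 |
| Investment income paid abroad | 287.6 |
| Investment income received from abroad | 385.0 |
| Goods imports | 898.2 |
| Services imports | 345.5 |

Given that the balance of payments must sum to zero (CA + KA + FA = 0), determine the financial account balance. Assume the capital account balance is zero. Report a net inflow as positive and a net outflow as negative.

-1096.3

Goods balance = 1940.5 - 898.2 = 1042.3
Services balance = 248.1 - 345.5 = -97.4
Trade balance (goods + services) = 1042.3 + (-97.4) = 944.9
Net primary income = 385.0 - 287.6 = 97.4
Net secondary income = 123.0 - 69.0 = 54.0
Current account = 944.9 + 97.4 + 54.0 = 1096.3
Financial account = -(1096.3) = -1096.3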